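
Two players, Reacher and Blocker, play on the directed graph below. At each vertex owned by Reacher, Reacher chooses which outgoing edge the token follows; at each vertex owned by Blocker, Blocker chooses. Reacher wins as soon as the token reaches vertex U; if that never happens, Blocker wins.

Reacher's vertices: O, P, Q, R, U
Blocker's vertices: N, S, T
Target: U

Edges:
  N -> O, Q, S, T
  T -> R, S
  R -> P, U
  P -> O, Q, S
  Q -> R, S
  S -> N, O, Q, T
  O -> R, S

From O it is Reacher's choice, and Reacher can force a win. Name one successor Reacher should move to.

A0 = {U}
A1: add {R} — R (Reacher) has R→U.
A2: add {O, Q} — O (Reacher) has O→R; Q (Reacher) has Q→R.
A3: add {P} — P (Reacher) has P→O.
A4 = A3; e.g. N (Blocker) can still go to S. Fixed point.
From O, successor R is in the attractor (rank 1); the other successor S is not.

R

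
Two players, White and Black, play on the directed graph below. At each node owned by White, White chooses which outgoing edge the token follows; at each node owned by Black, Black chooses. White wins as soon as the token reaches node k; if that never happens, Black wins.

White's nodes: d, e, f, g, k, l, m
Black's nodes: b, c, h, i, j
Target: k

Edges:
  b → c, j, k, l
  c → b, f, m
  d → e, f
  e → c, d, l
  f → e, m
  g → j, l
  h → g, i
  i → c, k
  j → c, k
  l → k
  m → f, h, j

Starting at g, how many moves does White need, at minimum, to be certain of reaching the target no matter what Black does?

A0 = {k}
A1: add {l} — l (White) has l→k.
A2: add {e, g} — e (White) has e→l; g (White) has g→l.
g enters the attractor at level 2, so White can force the target in 2 moves from there.

2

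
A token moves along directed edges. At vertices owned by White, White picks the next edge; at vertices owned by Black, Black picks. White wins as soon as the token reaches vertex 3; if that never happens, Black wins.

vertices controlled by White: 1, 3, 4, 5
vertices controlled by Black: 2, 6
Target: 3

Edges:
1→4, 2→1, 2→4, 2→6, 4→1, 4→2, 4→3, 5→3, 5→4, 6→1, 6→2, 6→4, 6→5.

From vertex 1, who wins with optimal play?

White

A0 = {3}
A1: add {4, 5} — 4 (White) has 4→3; 5 (White) has 5→3.
A2: add {1} — 1 (White) has 1→4.
A3 = A2; e.g. 2 (Black) can still go to 6. Fixed point.
1 ∈ A2, so White can force the target.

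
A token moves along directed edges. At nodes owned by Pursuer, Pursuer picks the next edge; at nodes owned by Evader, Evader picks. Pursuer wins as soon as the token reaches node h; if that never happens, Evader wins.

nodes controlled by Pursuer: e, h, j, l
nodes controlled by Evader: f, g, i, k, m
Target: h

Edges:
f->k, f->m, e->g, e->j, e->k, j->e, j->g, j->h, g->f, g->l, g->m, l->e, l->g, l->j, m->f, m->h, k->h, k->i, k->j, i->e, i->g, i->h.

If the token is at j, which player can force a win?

A0 = {h}
A1: add {j} — j (Pursuer) has j→h.
j ∈ A1, so Pursuer can force the target.

Pursuer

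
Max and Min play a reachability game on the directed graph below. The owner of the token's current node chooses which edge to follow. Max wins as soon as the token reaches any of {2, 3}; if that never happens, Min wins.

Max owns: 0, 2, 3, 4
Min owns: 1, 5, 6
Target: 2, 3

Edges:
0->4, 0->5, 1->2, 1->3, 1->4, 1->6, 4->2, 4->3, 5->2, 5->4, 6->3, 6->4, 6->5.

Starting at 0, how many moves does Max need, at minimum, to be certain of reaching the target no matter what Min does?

2

A0 = {2, 3}
A1: add {4} — 4 (Max) has 4→2.
A2: add {0, 5} — 0 (Max) has 0→4; 5 (Min): all of {2, 4} already in.
0 enters the attractor at level 2, so Max can force the target in 2 moves from there.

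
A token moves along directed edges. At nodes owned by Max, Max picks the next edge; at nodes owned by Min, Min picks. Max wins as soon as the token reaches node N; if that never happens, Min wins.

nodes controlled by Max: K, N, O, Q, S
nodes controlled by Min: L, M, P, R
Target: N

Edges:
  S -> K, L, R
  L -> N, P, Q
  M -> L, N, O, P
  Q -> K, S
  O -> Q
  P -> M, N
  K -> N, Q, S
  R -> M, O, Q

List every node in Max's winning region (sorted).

A0 = {N}
A1: add {K} — K (Max) has K→N.
A2: add {Q, S} — Q (Max) has Q→K; S (Max) has S→K.
A3: add {O} — O (Max) has O→Q.
A4 = A3; e.g. L (Min) can still go to P. Fixed point.
Max's winning region = {K, N, O, Q, S}.

K, N, O, Q, S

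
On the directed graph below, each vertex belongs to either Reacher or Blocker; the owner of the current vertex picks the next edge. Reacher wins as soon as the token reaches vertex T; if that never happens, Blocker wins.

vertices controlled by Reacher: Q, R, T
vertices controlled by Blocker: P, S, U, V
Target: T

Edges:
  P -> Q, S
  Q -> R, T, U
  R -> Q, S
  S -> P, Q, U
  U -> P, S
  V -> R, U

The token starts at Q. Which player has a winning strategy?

Reacher

A0 = {T}
A1: add {Q} — Q (Reacher) has Q→T.
Q ∈ A1, so Reacher can force the target.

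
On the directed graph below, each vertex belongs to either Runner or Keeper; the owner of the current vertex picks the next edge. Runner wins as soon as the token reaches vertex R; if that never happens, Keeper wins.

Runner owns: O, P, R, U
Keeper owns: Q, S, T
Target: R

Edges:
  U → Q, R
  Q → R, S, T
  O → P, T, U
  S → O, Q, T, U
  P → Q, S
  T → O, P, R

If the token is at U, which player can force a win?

Runner

A0 = {R}
A1: add {U} — U (Runner) has U→R.
U ∈ A1, so Runner can force the target.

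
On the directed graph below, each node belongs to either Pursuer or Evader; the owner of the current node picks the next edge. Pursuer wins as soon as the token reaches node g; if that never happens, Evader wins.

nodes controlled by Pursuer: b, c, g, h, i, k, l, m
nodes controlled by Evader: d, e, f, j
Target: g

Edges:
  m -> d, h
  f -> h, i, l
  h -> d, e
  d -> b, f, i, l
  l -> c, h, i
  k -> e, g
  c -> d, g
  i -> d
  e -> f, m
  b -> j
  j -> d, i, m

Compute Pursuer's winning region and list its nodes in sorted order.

c, g, k, l

A0 = {g}
A1: add {c, k} — c (Pursuer) has c→g; k (Pursuer) has k→g.
A2: add {l} — l (Pursuer) has l→c.
A3 = A2; e.g. b (Pursuer) has no edge into A2. Fixed point.
Pursuer's winning region = {c, g, k, l}.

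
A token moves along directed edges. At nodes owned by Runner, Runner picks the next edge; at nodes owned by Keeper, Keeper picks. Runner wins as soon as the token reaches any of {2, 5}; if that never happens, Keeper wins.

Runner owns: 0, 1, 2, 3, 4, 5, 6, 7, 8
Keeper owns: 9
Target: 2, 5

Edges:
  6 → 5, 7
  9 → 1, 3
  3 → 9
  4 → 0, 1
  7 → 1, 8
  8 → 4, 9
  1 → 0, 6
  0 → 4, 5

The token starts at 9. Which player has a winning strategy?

A0 = {2, 5}
A1: add {0, 6} — 0 (Runner) has 0→5; 6 (Runner) has 6→5.
A2: add {1, 4} — 1 (Runner) has 1→0; 4 (Runner) has 4→0.
A3: add {7, 8} — 7 (Runner) has 7→1; 8 (Runner) has 8→4.
A4 = A3; e.g. 3 (Runner) has no edge into A3. Fixed point.
9 never enters the attractor, so Keeper can avoid the target forever.

Keeper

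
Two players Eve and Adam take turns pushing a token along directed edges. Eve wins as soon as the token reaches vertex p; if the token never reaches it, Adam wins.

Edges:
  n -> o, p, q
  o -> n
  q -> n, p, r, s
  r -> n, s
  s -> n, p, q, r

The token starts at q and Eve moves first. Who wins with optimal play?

Eve

Track states (vertex, player-to-move).
A0 = {(p,Eve), (p,Adam)}
A1: add {(n,Eve), (q,Eve), (s,Eve)}.
(q,Eve) ∈ A1 ⇒ Eve forces the target.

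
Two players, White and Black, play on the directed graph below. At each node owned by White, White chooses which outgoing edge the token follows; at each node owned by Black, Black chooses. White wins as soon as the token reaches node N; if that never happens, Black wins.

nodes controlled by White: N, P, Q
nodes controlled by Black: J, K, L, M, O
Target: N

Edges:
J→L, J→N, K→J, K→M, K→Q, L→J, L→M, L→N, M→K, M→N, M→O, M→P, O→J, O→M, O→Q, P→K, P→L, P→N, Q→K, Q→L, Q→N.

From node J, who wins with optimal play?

Black

A0 = {N}
A1: add {P, Q} — P (White) has P→N; Q (White) has Q→N.
A2 = A1; e.g. J (Black) can still go to L. Fixed point.
J never enters the attractor, so Black can avoid the target forever.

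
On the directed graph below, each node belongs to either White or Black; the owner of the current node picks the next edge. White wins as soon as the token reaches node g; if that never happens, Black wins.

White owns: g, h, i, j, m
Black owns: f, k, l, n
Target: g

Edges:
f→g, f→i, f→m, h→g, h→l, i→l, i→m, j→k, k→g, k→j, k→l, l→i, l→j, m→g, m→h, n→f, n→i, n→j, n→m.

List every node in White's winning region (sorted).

f, g, h, i, m

A0 = {g}
A1: add {h, m} — h (White) has h→g; m (White) has m→g.
A2: add {i} — i (White) has i→m.
A3: add {f} — f (Black): all of {g, i, m} already in.
A4 = A3; e.g. j (White) has no edge into A3. Fixed point.
White's winning region = {f, g, h, i, m}.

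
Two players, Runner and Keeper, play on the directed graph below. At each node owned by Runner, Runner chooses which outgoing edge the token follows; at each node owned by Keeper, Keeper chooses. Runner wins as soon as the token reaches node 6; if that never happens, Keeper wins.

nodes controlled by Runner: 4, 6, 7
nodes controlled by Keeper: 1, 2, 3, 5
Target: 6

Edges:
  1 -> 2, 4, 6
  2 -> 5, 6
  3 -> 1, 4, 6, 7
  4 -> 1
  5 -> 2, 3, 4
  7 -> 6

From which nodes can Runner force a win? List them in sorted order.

6, 7

A0 = {6}
A1: add {7} — 7 (Runner) has 7→6.
A2 = A1; e.g. 1 (Keeper) can still go to 2. Fixed point.
Runner's winning region = {6, 7}.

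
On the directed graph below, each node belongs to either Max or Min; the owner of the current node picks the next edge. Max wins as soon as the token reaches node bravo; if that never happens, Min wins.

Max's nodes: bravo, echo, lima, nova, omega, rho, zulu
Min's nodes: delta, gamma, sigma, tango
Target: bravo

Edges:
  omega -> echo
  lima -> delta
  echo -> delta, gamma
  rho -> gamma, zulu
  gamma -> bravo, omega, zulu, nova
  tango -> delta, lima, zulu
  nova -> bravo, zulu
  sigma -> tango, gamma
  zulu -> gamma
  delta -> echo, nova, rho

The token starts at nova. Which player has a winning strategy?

A0 = {bravo}
A1: add {nova} — nova (Max) has nova→bravo.
A2 = A1; e.g. tango (Min) can still go to delta. Fixed point.
nova ∈ A1, so Max can force the target.

Max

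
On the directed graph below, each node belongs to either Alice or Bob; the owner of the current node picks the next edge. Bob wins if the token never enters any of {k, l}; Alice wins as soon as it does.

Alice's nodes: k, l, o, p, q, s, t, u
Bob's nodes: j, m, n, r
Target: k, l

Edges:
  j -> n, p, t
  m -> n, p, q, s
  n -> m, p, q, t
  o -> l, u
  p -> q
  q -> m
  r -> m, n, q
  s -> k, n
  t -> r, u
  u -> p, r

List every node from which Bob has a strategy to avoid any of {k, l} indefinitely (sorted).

A0 = {k, l}
A1: add {o, s} — o (Alice) has o→l; s (Alice) has s→k.
A2 = A1; e.g. j (Bob) can still go to n. Fixed point.
Alice's attractor = {k, l, o, s}; Bob avoids the target exactly from the complement.

j, m, n, p, q, r, t, u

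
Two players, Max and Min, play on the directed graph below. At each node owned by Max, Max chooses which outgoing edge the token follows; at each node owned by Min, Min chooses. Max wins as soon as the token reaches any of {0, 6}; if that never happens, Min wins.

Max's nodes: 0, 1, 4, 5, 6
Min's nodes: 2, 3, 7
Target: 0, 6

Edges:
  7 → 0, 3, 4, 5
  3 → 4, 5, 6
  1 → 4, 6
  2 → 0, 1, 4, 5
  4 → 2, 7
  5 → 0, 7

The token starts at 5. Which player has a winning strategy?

A0 = {0, 6}
A1: add {1, 5} — 1 (Max) has 1→6; 5 (Max) has 5→0.
A2 = A1; e.g. 2 (Min) can still go to 4. Fixed point.
5 ∈ A1, so Max can force the target.

Max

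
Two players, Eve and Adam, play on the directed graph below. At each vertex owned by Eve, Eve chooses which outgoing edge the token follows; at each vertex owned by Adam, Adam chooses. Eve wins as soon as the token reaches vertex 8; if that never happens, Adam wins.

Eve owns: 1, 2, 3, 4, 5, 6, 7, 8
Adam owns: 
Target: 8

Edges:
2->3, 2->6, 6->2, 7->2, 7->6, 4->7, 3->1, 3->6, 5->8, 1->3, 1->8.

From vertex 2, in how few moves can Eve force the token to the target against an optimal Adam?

3

A0 = {8}
A1: add {1, 5} — 1 (Eve) has 1→8; 5 (Eve) has 5→8.
A2: add {3} — 3 (Eve) has 3→1.
A3: add {2} — 2 (Eve) has 2→3.
2 enters the attractor at level 3, so Eve can force the target in 3 moves from there.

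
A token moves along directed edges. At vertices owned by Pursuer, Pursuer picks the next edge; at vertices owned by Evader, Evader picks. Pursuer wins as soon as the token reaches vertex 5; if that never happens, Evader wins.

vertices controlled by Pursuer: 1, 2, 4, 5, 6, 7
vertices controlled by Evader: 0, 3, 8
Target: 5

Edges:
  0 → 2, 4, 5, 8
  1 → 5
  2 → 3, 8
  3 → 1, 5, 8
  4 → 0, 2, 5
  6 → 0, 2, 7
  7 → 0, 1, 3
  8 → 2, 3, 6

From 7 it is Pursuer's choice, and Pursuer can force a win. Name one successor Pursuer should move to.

A0 = {5}
A1: add {1, 4} — 1 (Pursuer) has 1→5; 4 (Pursuer) has 4→5.
A2: add {7} — 7 (Pursuer) has 7→1.
A3: add {6} — 6 (Pursuer) has 6→7.
A4 = A3; e.g. 0 (Evader) can still go to 2. Fixed point.
From 7, successor 1 is in the attractor (rank 1); the other successors 0, 3 are not.

1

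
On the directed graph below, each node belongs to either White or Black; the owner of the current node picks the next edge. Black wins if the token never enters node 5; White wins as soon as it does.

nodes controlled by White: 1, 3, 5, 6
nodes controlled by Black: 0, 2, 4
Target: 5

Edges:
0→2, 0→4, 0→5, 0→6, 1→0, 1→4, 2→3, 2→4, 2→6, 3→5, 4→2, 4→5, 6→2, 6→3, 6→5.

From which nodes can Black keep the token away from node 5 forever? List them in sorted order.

A0 = {5}
A1: add {3, 6} — 3 (White) has 3→5; 6 (White) has 6→5.
A2 = A1; e.g. 0 (Black) can still go to 2. Fixed point.
White's attractor = {3, 5, 6}; Black avoids the target exactly from the complement.

0, 1, 2, 4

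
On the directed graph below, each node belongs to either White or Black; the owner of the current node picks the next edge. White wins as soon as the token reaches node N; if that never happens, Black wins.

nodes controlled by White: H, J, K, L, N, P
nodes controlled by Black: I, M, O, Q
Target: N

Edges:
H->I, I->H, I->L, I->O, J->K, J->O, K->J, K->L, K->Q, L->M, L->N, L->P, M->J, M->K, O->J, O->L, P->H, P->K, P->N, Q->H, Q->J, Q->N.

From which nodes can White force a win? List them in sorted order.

A0 = {N}
A1: add {L, P} — L (White) has L→N; P (White) has P→N.
A2: add {K} — K (White) has K→L.
A3: add {J} — J (White) has J→K.
A4: add {M, O} — M (Black): all of {J, K} already in; O (Black): all of {J, L} already in.
A5 = A4; e.g. H (White) has no edge into A4. Fixed point.
White's winning region = {J, K, L, M, N, O, P}.

J, K, L, M, N, O, P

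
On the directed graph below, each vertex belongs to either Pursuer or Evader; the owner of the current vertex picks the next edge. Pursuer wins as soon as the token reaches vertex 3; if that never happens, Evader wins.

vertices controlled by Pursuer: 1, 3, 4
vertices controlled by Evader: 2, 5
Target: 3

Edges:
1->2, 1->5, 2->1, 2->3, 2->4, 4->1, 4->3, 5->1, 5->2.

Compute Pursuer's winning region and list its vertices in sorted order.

A0 = {3}
A1: add {4} — 4 (Pursuer) has 4→3.
A2 = A1; e.g. 1 (Pursuer) has no edge into A1. Fixed point.
Pursuer's winning region = {3, 4}.

3, 4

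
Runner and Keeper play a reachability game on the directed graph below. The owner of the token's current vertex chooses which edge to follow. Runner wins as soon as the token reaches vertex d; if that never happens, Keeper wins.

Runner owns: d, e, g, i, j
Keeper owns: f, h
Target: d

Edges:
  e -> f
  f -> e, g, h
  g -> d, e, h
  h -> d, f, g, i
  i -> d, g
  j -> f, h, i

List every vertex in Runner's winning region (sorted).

A0 = {d}
A1: add {g, i} — g (Runner) has g→d; i (Runner) has i→d.
A2: add {j} — j (Runner) has j→i.
A3 = A2; e.g. e (Runner) has no edge into A2. Fixed point.
Runner's winning region = {d, g, i, j}.

d, g, i, j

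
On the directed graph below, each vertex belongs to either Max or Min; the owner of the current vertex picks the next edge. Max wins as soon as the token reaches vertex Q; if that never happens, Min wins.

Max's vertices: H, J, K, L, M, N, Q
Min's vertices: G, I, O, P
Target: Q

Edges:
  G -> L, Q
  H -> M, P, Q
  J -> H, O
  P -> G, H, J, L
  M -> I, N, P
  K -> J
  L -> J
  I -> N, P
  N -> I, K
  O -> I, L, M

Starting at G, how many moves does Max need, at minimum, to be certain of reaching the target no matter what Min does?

A0 = {Q}
A1: add {H} — H (Max) has H→Q.
A2: add {J} — J (Max) has J→H.
A3: add {K, L} — K (Max) has K→J; L (Max) has L→J.
A4: add {G, N} — G (Min): all of {L, Q} already in; N (Max) has N→K.
G enters the attractor at level 4, so Max can force the target in 4 moves from there.

4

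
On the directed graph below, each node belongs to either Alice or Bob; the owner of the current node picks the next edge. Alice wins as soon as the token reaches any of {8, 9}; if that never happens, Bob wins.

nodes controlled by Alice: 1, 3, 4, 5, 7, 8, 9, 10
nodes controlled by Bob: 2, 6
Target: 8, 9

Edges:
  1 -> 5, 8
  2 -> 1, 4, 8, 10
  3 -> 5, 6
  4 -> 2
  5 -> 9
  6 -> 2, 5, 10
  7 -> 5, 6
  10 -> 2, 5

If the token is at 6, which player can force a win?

Bob

A0 = {8, 9}
A1: add {1, 5} — 1 (Alice) has 1→8; 5 (Alice) has 5→9.
A2: add {3, 7, 10} — 3 (Alice) has 3→5; 7 (Alice) has 7→5; 10 (Alice) has 10→5.
A3 = A2; e.g. 2 (Bob) can still go to 4. Fixed point.
6 never enters the attractor, so Bob can avoid the target forever.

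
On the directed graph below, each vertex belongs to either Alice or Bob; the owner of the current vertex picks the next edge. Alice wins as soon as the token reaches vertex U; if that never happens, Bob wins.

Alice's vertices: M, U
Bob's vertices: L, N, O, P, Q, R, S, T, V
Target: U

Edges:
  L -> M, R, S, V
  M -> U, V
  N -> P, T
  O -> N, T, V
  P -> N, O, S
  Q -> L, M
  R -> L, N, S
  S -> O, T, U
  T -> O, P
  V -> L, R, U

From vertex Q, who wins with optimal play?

A0 = {U}
A1: add {M} — M (Alice) has M→U.
A2 = A1; e.g. L (Bob) can still go to R. Fixed point.
Q never enters the attractor, so Bob can avoid the target forever.

Bob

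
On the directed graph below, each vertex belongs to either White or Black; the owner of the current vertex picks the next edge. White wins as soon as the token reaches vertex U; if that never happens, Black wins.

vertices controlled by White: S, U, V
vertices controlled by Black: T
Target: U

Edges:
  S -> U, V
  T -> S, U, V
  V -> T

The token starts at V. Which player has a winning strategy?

A0 = {U}
A1: add {S} — S (White) has S→U.
A2 = A1; e.g. T (Black) can still go to V. Fixed point.
V never enters the attractor, so Black can avoid the target forever.

Black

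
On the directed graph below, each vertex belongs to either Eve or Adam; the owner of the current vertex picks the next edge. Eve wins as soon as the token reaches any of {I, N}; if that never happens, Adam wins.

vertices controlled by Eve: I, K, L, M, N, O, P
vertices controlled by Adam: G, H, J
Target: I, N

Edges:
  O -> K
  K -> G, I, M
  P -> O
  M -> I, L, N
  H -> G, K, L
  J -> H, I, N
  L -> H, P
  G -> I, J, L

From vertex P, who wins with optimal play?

A0 = {I, N}
A1: add {K, M} — K (Eve) has K→I; M (Eve) has M→I.
A2: add {O} — O (Eve) has O→K.
A3: add {P} — P (Eve) has P→O.
P ∈ A3, so Eve can force the target.

Eve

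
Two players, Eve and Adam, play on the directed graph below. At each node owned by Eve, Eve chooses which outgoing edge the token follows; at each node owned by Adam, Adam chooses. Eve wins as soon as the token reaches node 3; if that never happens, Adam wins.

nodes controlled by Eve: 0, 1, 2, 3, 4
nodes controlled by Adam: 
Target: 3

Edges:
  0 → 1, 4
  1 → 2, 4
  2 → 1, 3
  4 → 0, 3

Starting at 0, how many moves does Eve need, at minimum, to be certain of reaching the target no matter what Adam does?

A0 = {3}
A1: add {2, 4} — 2 (Eve) has 2→3; 4 (Eve) has 4→3.
A2: add {0, 1} — 0 (Eve) has 0→4; 1 (Eve) has 1→2.
A2 = all vertices. Fixed point.
0 enters the attractor at level 2, so Eve can force the target in 2 moves from there.

2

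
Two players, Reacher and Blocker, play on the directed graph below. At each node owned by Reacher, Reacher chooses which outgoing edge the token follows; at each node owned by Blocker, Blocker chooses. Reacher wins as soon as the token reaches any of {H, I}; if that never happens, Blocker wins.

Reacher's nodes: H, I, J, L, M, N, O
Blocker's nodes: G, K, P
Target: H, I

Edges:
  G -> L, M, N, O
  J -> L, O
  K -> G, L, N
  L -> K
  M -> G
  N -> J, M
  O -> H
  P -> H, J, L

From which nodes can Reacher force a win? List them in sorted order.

H, I, J, N, O

A0 = {H, I}
A1: add {O} — O (Reacher) has O→H.
A2: add {J} — J (Reacher) has J→O.
A3: add {N} — N (Reacher) has N→J.
A4 = A3; e.g. G (Blocker) can still go to L. Fixed point.
Reacher's winning region = {H, I, J, N, O}.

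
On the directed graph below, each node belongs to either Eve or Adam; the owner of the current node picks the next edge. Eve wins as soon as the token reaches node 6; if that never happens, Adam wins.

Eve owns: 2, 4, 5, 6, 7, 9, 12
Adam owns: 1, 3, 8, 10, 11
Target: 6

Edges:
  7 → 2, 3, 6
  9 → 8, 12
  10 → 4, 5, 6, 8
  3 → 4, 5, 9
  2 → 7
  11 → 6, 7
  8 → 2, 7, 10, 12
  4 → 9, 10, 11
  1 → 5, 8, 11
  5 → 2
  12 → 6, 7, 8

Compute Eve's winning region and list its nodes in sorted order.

2, 3, 4, 5, 6, 7, 9, 11, 12

A0 = {6}
A1: add {7, 12} — 7 (Eve) has 7→6; 12 (Eve) has 12→6.
A2: add {2, 9, 11} — 2 (Eve) has 2→7; 9 (Eve) has 9→12; 11 (Adam): all of {6, 7} already in.
A3: add {4, 5} — 4 (Eve) has 4→9; 5 (Eve) has 5→2.
A4: add {3} — 3 (Adam): all of {4, 5, 9} already in.
A5 = A4; e.g. 1 (Adam) can still go to 8. Fixed point.
Eve's winning region = {2, 3, 4, 5, 6, 7, 9, 11, 12}.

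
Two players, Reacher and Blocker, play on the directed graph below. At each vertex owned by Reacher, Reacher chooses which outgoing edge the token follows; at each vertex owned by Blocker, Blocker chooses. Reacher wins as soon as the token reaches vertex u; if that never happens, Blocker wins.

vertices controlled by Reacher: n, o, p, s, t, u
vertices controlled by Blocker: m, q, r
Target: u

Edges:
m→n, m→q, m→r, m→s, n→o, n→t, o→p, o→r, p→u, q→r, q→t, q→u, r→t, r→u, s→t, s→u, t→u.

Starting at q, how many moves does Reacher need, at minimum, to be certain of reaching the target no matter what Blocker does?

3

A0 = {u}
A1: add {p, s, t} — p (Reacher) has p→u; s (Reacher) has s→u; t (Reacher) has t→u.
A2: add {n, o, r} — n (Reacher) has n→t; o (Reacher) has o→p; r (Blocker): all of {t, u} already in.
A3: add {q} — q (Blocker): all of {r, t, u} already in.
q enters the attractor at level 3, so Reacher can force the target in 3 moves from there.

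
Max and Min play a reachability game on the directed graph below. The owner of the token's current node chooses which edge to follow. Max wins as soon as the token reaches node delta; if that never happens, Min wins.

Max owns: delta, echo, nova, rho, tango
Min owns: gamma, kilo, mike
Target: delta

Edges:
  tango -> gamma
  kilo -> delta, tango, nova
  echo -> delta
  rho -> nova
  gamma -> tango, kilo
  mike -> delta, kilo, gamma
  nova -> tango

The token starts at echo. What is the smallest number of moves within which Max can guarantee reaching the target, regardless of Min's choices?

1

A0 = {delta}
A1: add {echo} — echo (Max) has echo→delta.
A2 = A1; e.g. tango (Max) has no edge into A1. Fixed point.
echo enters the attractor at level 1, so Max can force the target in 1 move from there.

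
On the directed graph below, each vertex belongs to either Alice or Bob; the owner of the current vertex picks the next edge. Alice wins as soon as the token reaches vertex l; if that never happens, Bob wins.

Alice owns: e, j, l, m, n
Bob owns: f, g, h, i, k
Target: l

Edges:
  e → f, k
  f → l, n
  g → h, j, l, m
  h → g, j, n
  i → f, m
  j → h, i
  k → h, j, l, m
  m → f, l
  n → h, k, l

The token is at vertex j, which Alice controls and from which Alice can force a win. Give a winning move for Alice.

i

A0 = {l}
A1: add {m, n} — m (Alice) has m→l; n (Alice) has n→l.
A2: add {f} — f (Bob): all of {l, n} already in.
A3: add {e, i} — e (Alice) has e→f; i (Bob): all of {f, m} already in.
A4: add {j} — j (Alice) has j→i.
A5 = A4; e.g. g (Bob) can still go to h. Fixed point.
From j, successor i is in the attractor (rank 3); the other successor h is not.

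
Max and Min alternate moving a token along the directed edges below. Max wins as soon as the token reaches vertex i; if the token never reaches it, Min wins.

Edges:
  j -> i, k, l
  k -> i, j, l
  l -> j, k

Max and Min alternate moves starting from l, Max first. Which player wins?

Track states (vertex, player-to-move).
A0 = {(i,Max), (i,Min)}
A1: add {(j,Max), (k,Max)}.
A2: add {(l,Min)}.
A3 = A2; e.g. (j,Min) stays out. (l,Max) never enters ⇒ Min avoids the target.

Min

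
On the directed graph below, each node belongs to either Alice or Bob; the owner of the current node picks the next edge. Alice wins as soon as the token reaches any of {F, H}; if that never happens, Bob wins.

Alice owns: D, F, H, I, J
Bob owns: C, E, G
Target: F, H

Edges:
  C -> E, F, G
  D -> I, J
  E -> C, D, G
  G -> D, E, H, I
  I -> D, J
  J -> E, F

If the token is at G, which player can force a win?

A0 = {F, H}
A1: add {J} — J (Alice) has J→F.
A2: add {D, I} — D (Alice) has D→J; I (Alice) has I→J.
A3 = A2; e.g. C (Bob) can still go to E. Fixed point.
G never enters the attractor, so Bob can avoid the target forever.

Bob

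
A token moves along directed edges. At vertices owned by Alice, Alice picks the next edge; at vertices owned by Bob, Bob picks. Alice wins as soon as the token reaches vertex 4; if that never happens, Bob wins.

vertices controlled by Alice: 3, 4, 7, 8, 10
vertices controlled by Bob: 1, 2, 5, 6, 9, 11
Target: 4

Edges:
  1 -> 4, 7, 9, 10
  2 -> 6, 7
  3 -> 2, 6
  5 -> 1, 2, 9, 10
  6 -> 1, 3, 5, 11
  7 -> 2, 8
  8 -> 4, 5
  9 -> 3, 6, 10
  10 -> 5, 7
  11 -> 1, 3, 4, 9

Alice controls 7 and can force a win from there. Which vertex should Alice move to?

8

A0 = {4}
A1: add {8} — 8 (Alice) has 8→4.
A2: add {7} — 7 (Alice) has 7→8.
A3: add {10} — 10 (Alice) has 10→7.
A4 = A3; e.g. 1 (Bob) can still go to 9. Fixed point.
From 7, successor 8 is in the attractor (rank 1); the other successor 2 is not.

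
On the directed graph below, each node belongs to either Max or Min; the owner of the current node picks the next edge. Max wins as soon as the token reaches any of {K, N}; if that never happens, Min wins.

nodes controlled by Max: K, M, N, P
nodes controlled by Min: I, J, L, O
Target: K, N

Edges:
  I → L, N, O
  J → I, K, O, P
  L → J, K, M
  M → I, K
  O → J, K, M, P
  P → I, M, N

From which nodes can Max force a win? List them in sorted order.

K, M, N, P

A0 = {K, N}
A1: add {M, P} — M (Max) has M→K; P (Max) has P→N.
A2 = A1; e.g. I (Min) can still go to L. Fixed point.
Max's winning region = {K, M, N, P}.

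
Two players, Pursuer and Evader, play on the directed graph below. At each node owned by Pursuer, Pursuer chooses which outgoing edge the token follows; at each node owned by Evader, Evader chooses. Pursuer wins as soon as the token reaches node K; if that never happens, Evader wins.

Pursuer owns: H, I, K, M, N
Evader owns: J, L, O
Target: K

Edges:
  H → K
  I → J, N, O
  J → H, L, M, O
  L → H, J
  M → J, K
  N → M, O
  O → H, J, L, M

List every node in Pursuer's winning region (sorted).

A0 = {K}
A1: add {H, M} — H (Pursuer) has H→K; M (Pursuer) has M→K.
A2: add {N} — N (Pursuer) has N→M.
A3: add {I} — I (Pursuer) has I→N.
A4 = A3; e.g. J (Evader) can still go to L. Fixed point.
Pursuer's winning region = {H, I, K, M, N}.

H, I, K, M, N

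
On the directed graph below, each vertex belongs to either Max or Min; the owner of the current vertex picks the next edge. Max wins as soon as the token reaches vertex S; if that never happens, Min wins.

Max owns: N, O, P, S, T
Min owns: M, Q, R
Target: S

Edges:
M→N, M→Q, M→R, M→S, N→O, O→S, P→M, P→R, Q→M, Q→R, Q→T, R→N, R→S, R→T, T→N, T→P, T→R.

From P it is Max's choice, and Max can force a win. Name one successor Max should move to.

R

A0 = {S}
A1: add {O} — O (Max) has O→S.
A2: add {N} — N (Max) has N→O.
A3: add {T} — T (Max) has T→N.
A4: add {R} — R (Min): all of {N, S, T} already in.
A5: add {P} — P (Max) has P→R.
A6 = A5; e.g. M (Min) can still go to Q. Fixed point.
From P, successor R is in the attractor (rank 4); the other successor M is not.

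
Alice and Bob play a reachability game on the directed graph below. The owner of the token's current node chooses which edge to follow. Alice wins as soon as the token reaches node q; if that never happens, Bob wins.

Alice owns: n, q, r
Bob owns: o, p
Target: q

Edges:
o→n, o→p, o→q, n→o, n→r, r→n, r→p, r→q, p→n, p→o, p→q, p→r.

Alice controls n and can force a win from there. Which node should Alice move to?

A0 = {q}
A1: add {r} — r (Alice) has r→q.
A2: add {n} — n (Alice) has n→r.
A3 = A2; e.g. o (Bob) can still go to p. Fixed point.
From n, successor r is in the attractor (rank 1); the other successor o is not.

r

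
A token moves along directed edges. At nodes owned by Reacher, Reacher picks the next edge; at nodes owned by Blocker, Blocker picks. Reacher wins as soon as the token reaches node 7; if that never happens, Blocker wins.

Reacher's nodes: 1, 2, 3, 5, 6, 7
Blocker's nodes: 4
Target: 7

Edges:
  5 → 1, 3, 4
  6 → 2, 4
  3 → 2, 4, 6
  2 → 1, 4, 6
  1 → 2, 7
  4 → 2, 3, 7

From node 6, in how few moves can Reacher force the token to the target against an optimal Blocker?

3

A0 = {7}
A1: add {1} — 1 (Reacher) has 1→7.
A2: add {2, 5} — 2 (Reacher) has 2→1; 5 (Reacher) has 5→1.
A3: add {3, 6} — 3 (Reacher) has 3→2; 6 (Reacher) has 6→2.
6 enters the attractor at level 3, so Reacher can force the target in 3 moves from there.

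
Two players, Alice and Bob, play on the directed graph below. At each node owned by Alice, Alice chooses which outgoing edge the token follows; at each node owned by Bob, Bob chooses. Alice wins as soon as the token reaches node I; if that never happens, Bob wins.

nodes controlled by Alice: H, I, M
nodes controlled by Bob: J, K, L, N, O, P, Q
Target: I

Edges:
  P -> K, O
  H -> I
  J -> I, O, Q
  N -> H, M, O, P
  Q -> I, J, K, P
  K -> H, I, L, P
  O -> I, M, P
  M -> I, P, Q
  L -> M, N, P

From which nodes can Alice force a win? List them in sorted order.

A0 = {I}
A1: add {H, M} — H (Alice) has H→I; M (Alice) has M→I.
A2 = A1; e.g. J (Bob) can still go to O. Fixed point.
Alice's winning region = {H, I, M}.

H, I, M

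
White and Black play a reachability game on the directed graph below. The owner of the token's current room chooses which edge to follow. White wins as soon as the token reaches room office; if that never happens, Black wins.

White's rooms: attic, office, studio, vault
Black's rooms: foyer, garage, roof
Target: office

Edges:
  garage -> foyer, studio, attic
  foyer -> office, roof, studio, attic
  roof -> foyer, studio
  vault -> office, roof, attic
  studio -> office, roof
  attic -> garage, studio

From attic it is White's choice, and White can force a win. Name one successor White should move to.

A0 = {office}
A1: add {studio, vault} — vault (White) has vault→office; studio (White) has studio→office.
A2: add {attic} — attic (White) has attic→studio.
A3 = A2; e.g. garage (Black) can still go to foyer. Fixed point.
From attic, successor studio is in the attractor (rank 1); the other successor garage is not.

studio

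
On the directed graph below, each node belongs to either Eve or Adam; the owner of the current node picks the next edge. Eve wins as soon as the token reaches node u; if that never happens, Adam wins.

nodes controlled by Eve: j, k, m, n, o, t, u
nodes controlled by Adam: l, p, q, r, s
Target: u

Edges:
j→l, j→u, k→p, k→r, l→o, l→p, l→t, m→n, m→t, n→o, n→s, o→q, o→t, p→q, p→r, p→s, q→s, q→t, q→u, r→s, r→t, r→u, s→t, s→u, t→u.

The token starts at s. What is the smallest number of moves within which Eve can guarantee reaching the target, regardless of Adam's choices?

2

A0 = {u}
A1: add {j, t} — j (Eve) has j→u; t (Eve) has t→u.
A2: add {m, o, s} — m (Eve) has m→t; o (Eve) has o→t; s (Adam): all of {t, u} already in.
s enters the attractor at level 2, so Eve can force the target in 2 moves from there.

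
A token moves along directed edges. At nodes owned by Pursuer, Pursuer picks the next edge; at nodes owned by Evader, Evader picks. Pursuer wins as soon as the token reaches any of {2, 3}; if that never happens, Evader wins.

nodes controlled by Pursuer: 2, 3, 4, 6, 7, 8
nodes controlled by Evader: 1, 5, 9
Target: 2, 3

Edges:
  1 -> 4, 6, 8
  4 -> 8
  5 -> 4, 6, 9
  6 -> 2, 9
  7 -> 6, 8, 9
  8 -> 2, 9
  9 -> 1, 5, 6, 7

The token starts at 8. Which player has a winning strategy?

Pursuer

A0 = {2, 3}
A1: add {6, 8} — 6 (Pursuer) has 6→2; 8 (Pursuer) has 8→2.
8 ∈ A1, so Pursuer can force the target.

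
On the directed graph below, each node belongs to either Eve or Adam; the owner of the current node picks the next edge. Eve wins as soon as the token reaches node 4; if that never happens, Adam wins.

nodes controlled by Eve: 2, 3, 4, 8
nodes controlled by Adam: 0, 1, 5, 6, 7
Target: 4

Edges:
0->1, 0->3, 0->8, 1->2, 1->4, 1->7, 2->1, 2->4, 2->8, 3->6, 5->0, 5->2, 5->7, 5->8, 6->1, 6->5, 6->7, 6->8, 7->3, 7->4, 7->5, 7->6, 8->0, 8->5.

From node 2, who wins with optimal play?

A0 = {4}
A1: add {2} — 2 (Eve) has 2→4.
A2 = A1; e.g. 0 (Adam) can still go to 1. Fixed point.
2 ∈ A1, so Eve can force the target.

Eve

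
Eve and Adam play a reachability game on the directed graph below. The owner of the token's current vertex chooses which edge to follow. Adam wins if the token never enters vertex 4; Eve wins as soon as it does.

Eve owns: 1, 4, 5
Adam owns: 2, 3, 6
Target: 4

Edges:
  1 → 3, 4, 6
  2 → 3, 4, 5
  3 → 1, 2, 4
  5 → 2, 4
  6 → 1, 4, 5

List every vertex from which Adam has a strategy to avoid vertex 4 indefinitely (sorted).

A0 = {4}
A1: add {1, 5} — 1 (Eve) has 1→4; 5 (Eve) has 5→4.
A2: add {6} — 6 (Adam): all of {1, 4, 5} already in.
A3 = A2; e.g. 2 (Adam) can still go to 3. Fixed point.
Eve's attractor = {1, 4, 5, 6}; Adam avoids the target exactly from the complement.

2, 3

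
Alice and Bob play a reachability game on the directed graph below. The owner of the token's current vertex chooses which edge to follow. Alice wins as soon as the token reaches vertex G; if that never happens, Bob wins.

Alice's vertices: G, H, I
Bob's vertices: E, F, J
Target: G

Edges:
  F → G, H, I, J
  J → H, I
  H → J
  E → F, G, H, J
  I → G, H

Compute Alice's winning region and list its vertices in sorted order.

G, I

A0 = {G}
A1: add {I} — I (Alice) has I→G.
A2 = A1; e.g. E (Bob) can still go to F. Fixed point.
Alice's winning region = {G, I}.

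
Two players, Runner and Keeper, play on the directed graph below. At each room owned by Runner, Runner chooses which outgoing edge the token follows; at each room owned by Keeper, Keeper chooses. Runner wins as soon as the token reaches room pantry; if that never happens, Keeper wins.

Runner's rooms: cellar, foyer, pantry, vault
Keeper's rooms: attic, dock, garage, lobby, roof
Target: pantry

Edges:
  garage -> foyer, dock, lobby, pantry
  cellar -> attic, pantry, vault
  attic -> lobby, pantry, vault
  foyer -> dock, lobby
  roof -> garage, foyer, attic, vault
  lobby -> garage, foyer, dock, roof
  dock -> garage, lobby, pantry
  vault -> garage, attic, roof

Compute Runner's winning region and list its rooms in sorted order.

cellar, pantry

A0 = {pantry}
A1: add {cellar} — cellar (Runner) has cellar→pantry.
A2 = A1; e.g. garage (Keeper) can still go to foyer. Fixed point.
Runner's winning region = {cellar, pantry}.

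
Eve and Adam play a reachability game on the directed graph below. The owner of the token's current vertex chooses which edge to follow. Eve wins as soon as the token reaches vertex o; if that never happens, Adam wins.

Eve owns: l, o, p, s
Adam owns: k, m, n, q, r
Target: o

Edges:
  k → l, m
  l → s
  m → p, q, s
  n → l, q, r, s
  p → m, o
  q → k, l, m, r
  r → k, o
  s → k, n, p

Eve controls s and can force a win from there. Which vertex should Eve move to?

A0 = {o}
A1: add {p} — p (Eve) has p→o.
A2: add {s} — s (Eve) has s→p.
A3: add {l} — l (Eve) has l→s.
A4 = A3; e.g. k (Adam) can still go to m. Fixed point.
From s, successor p is in the attractor (rank 1); the other successors k, n are not.

p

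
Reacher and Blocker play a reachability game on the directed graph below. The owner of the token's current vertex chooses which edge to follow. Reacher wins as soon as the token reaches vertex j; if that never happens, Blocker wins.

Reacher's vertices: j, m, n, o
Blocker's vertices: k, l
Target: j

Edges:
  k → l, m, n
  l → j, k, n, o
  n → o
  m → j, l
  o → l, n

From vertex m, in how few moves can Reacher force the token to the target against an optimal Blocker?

1

A0 = {j}
A1: add {m} — m (Reacher) has m→j.
A2 = A1; e.g. k (Blocker) can still go to l. Fixed point.
m enters the attractor at level 1, so Reacher can force the target in 1 move from there.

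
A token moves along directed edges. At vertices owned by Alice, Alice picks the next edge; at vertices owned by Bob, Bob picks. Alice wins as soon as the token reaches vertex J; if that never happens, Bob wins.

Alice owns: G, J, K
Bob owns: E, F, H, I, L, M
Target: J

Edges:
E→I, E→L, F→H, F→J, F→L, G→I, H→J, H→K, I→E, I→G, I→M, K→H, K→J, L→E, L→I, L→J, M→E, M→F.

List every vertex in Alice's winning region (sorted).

A0 = {J}
A1: add {K} — K (Alice) has K→J.
A2: add {H} — H (Bob): all of {J, K} already in.
A3 = A2; e.g. E (Bob) can still go to I. Fixed point.
Alice's winning region = {H, J, K}.

H, J, K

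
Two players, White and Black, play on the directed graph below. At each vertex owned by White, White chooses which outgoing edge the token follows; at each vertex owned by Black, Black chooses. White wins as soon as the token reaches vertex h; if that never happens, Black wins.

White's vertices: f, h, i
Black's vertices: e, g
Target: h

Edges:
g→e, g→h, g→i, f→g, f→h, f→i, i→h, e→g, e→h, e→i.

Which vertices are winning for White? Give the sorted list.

f, h, i

A0 = {h}
A1: add {f, i} — f (White) has f→h; i (White) has i→h.
A2 = A1; e.g. e (Black) can still go to g. Fixed point.
White's winning region = {f, h, i}.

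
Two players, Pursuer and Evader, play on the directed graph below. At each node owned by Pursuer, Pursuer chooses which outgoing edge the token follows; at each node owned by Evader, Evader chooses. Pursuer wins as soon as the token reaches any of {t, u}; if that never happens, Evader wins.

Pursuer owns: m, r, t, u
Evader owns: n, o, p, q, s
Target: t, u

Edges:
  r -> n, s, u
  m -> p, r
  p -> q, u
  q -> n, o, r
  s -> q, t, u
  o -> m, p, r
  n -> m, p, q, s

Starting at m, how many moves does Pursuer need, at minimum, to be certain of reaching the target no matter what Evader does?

2

A0 = {t, u}
A1: add {r} — r (Pursuer) has r→u.
A2: add {m} — m (Pursuer) has m→r.
A3 = A2; e.g. n (Evader) can still go to p. Fixed point.
m enters the attractor at level 2, so Pursuer can force the target in 2 moves from there.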